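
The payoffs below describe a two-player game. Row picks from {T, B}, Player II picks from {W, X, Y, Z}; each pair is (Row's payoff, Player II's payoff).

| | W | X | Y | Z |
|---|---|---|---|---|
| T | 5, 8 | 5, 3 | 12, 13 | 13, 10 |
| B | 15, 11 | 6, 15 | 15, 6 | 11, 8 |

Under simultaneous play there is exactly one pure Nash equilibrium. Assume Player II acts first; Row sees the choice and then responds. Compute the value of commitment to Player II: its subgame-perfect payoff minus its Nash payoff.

0

Backward induction with Player II moving first.
- W: Row compares 5, 15 and picks B; Player II would get 11.
- X: Row compares 5, 6 and picks B; Player II would get 15.
- Y: Row compares 12, 15 and picks B; Player II would get 6.
- Z: Row compares 13, 11 and picks T; Player II would get 10.
Player II's induced payoffs are 11, 15, 6, 10, so Player II commits to X. Subgame-perfect outcome: (B, X) with payoffs (6, 15).
Under simultaneous play:
Row's best replies: W→B; X→B; Y→B; Z→T.
Player II's best replies: T→Y; B→X.
Only (B, X) has each player best-responding; Nash payoffs (6, 15).
Player II's commitment gain: 15 − 15 = 0.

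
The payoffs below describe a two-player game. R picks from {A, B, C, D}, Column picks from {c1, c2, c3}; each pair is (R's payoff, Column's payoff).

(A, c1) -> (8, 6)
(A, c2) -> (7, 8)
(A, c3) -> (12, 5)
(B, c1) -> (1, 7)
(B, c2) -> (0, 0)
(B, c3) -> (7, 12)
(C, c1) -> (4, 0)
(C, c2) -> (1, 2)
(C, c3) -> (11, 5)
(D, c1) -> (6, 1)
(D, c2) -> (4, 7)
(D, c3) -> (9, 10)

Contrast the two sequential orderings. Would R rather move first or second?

If R leads: Column's best replies are A→c2, B→c3, C→c3, D→c3; R's induced payoffs 7, 7, 11, 9; outcome (C, c3), payoffs (11, 5).
If Column leads: R's best replies are c1→A, c2→A, c3→A; Column's induced payoffs 6, 8, 5; outcome (A, c2), payoffs (7, 8).
R gets 11 moving first and 7 moving second, so R prefers to move first.

first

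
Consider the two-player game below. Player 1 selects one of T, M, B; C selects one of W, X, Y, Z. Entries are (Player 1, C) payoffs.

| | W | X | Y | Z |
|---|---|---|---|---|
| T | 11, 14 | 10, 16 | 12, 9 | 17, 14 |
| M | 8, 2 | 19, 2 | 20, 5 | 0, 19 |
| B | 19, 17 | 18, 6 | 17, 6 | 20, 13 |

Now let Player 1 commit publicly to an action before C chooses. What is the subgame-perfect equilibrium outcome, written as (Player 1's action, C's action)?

(B, W)

C best-responds to each possible Player 1 move:
- T → C plays X (best of 14, 16, 9, 14); Player 1 gets 10.
- M → C plays Z (best of 2, 2, 5, 19); Player 1 gets 0.
- B → C plays W (best of 17, 6, 6, 13); Player 1 gets 19.
Maximizing over 10, 0, 19, Player 1 chooses B. Subgame-perfect outcome: (B, W) with payoffs (19, 17).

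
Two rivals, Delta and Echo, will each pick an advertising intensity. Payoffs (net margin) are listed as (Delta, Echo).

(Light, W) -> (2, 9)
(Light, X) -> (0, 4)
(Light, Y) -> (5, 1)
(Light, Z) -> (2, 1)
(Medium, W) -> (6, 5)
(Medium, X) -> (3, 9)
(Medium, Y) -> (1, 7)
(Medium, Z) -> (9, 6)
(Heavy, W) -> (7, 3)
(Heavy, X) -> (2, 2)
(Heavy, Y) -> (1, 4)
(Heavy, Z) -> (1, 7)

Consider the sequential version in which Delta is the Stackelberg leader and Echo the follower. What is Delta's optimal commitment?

Medium

Work backward from Echo's decision.
- Light: Echo compares 9, 4, 1, 1 and picks W; Delta would get 2.
- Medium: Echo compares 5, 9, 7, 6 and picks X; Delta would get 3.
- Heavy: Echo compares 3, 2, 4, 7 and picks Z; Delta would get 1.
Maximizing over 2, 3, 1, Delta chooses Medium. Subgame-perfect outcome: (Medium, X) with payoffs (3, 9).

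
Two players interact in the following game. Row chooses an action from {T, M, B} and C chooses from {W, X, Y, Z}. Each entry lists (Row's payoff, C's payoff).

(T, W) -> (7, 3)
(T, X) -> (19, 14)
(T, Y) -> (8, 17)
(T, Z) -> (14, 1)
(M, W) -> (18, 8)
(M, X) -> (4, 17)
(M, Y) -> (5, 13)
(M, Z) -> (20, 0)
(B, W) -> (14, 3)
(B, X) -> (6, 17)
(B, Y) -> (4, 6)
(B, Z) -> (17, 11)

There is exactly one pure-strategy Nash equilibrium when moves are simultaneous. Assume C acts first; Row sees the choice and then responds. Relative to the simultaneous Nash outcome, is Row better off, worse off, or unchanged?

unchanged

Row best-responds to each possible C move:
- W: Row compares 7, 18, 14 and picks M; C would get 8.
- X: Row compares 19, 4, 6 and picks T; C would get 14.
- Y: Row compares 8, 5, 4 and picks T; C would get 17.
- Z: Row compares 14, 20, 17 and picks M; C would get 0.
Among 8, 14, 17, 0, the best is 17 at Y. Subgame-perfect outcome: (T, Y) with payoffs (8, 17).
Under simultaneous play:
Row's best replies: W→M; X→T; Y→T; Z→M.
C's best replies: T→Y; M→X; B→X.
The unique mutual best reply is (T, Y), giving (8, 17).
Row earns 8 sequentially versus 8 at the Nash outcome: unchanged.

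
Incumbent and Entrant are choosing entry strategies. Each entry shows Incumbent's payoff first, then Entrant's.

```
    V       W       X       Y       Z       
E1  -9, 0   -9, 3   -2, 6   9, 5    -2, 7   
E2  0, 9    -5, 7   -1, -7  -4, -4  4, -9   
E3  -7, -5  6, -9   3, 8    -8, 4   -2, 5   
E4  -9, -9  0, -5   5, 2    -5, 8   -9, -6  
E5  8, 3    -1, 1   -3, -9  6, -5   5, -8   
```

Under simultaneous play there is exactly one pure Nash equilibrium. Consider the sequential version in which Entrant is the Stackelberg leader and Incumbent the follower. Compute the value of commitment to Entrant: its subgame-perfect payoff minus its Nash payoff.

2

Work backward from Incumbent's decision.
- V → Incumbent plays E5 (best of -9, 0, -7, -9, 8); Entrant gets 3.
- W → Incumbent plays E3 (best of -9, -5, 6, 0, -1); Entrant gets -9.
- X → Incumbent plays E4 (best of -2, -1, 3, 5, -3); Entrant gets 2.
- Y → Incumbent plays E1 (best of 9, -4, -8, -5, 6); Entrant gets 5.
- Z → Incumbent plays E5 (best of -2, 4, -2, -9, 5); Entrant gets -8.
Entrant's induced payoffs are 3, -9, 2, 5, -8, so Entrant commits to Y. Subgame-perfect outcome: (E1, Y) with payoffs (9, 5).
For the simultaneous game, intersect best replies.
Incumbent's best replies: V→E5; W→E3; X→E4; Y→E1; Z→E5.
Entrant's best replies: E1→Z; E2→V; E3→X; E4→Y; E5→V.
The unique mutual best reply is (E5, V), giving (8, 3).
Entrant's commitment gain: 5 − 3 = 2.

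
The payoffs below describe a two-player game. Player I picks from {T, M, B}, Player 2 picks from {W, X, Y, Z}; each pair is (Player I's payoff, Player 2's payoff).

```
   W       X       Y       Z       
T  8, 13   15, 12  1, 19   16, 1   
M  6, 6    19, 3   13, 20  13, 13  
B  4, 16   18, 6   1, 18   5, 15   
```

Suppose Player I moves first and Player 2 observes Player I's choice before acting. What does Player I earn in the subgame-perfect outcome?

Player 2 best-responds to each possible Player I move:
- T: Player 2 compares 13, 12, 19, 1 and picks Y; Player I would get 1.
- M: Player 2 compares 6, 3, 20, 13 and picks Y; Player I would get 13.
- B: Player 2 compares 16, 6, 18, 15 and picks Y; Player I would get 1.
Maximizing over 1, 13, 1, Player I chooses M. Subgame-perfect outcome: (M, Y) with payoffs (13, 20).

13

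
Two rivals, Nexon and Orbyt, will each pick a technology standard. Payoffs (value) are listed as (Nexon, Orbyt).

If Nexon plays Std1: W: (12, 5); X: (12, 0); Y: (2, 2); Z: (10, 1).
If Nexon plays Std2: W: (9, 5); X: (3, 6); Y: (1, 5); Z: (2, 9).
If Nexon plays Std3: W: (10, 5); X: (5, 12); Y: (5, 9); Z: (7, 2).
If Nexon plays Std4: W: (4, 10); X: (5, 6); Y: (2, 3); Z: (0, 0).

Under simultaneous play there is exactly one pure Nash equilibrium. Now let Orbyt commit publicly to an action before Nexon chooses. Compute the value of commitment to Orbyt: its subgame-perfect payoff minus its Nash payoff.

Solve by backward induction (Orbyt leads).
- W: BR = Std1, leader payoff 5.
- X: BR = Std1, leader payoff 0.
- Y: BR = Std3, leader payoff 9.
- Z: BR = Std1, leader payoff 1.
Orbyt's induced payoffs are 5, 0, 9, 1, so Orbyt commits to Y. Subgame-perfect outcome: (Std3, Y) with payoffs (5, 9).
Under simultaneous play:
Nexon's best replies: W→Std1; X→Std1; Y→Std3; Z→Std1.
Orbyt's best replies: Std1→W; Std2→Z; Std3→X; Std4→W.
The unique mutual best reply is (Std1, W), giving (12, 5).
Orbyt's commitment gain: 9 − 5 = 4.

4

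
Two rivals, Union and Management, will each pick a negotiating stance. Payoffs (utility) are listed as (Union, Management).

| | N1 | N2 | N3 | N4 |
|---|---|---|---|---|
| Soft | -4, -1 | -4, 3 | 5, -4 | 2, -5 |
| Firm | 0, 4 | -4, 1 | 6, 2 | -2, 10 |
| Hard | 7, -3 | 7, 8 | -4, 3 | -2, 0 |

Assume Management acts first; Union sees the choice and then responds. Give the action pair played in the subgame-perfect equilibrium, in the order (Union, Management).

(Hard, N2)

Backward induction with Management moving first.
- N1: Union compares -4, 0, 7 and picks Hard; Management would get -3.
- N2: Union compares -4, -4, 7 and picks Hard; Management would get 8.
- N3: Union compares 5, 6, -4 and picks Firm; Management would get 2.
- N4: Union compares 2, -2, -2 and picks Soft; Management would get -5.
Maximizing over -3, 8, 2, -5, Management chooses N2. Subgame-perfect outcome: (Hard, N2) with payoffs (7, 8).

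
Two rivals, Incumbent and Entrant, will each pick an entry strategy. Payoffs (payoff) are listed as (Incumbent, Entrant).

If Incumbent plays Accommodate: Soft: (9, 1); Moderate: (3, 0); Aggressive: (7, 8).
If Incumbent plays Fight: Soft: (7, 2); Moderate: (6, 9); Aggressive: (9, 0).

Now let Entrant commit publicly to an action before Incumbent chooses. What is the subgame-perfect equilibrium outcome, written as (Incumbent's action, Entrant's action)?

Incumbent best-responds to each possible Entrant move:
- Soft: BR = Accommodate, leader payoff 1.
- Moderate: BR = Fight, leader payoff 9.
- Aggressive: BR = Fight, leader payoff 0.
Entrant's induced payoffs are 1, 9, 0, so Entrant commits to Moderate. Subgame-perfect outcome: (Fight, Moderate) with payoffs (6, 9).

(Fight, Moderate)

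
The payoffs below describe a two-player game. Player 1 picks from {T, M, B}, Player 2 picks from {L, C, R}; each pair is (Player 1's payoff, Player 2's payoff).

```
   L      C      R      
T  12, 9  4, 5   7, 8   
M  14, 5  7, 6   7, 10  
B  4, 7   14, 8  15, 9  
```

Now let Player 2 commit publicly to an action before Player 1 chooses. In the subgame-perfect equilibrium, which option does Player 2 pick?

R

Player 1 best-responds to each possible Player 2 move:
- L: BR = M, leader payoff 5.
- C: BR = B, leader payoff 8.
- R: BR = B, leader payoff 9.
Player 2's induced payoffs are 5, 8, 9, so Player 2 commits to R. Subgame-perfect outcome: (B, R) with payoffs (15, 9).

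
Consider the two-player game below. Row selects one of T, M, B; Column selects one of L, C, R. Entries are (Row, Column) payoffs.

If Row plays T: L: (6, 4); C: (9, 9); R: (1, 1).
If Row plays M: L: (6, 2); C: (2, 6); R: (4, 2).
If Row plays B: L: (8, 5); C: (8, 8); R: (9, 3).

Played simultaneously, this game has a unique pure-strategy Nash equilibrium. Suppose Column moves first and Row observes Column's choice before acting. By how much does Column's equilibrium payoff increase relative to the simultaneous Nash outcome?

0

Work backward from Row's decision.
- L: Row compares 6, 6, 8 and picks B; Column would get 5.
- C: Row compares 9, 2, 8 and picks T; Column would get 9.
- R: Row compares 1, 4, 9 and picks B; Column would get 3.
Column's induced payoffs are 5, 9, 3, so Column commits to C. Subgame-perfect outcome: (T, C) with payoffs (9, 9).
For the simultaneous game, intersect best replies.
Row's best replies: L→B; C→T; R→B.
Column's best replies: T→C; M→C; B→C.
Only (T, C) has each player best-responding; Nash payoffs (9, 9).
Column's commitment gain: 9 − 9 = 0.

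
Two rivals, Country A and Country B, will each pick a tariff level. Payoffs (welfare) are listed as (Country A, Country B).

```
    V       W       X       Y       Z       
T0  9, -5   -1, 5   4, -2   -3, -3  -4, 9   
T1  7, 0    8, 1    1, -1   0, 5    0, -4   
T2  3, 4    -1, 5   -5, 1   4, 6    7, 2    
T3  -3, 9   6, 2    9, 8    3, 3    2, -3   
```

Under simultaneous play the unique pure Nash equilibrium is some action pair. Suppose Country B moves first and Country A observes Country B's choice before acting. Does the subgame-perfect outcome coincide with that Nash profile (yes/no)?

Solve by backward induction (Country B leads).
- V: BR = T0, leader payoff -5.
- W: BR = T1, leader payoff 1.
- X: BR = T3, leader payoff 8.
- Y: BR = T2, leader payoff 6.
- Z: BR = T2, leader payoff 2.
Among -5, 1, 8, 6, 2, the best is 8 at X. Subgame-perfect outcome: (T3, X) with payoffs (9, 8).
Now find the simultaneous Nash equilibrium.
Country A's best replies: V→T0; W→T1; X→T3; Y→T2; Z→T2.
Country B's best replies: T0→Z; T1→Y; T2→Y; T3→V.
Only (T2, Y) has each player best-responding; Nash payoffs (4, 6).
Sequential outcome (T3, X) differs from the Nash profile (T2, Y).

no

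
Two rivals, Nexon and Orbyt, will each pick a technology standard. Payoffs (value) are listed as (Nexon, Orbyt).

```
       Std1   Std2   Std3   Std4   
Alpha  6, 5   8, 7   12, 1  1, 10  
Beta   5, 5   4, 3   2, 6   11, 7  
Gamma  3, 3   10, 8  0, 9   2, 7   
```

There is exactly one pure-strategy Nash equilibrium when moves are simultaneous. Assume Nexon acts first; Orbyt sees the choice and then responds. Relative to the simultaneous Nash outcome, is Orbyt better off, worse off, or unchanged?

unchanged

Solve by backward induction (Nexon leads).
- Alpha → Orbyt plays Std4 (best of 5, 7, 1, 10); Nexon gets 1.
- Beta → Orbyt plays Std4 (best of 5, 3, 6, 7); Nexon gets 11.
- Gamma → Orbyt plays Std3 (best of 3, 8, 9, 7); Nexon gets 0.
Among 1, 11, 0, the best is 11 at Beta. Subgame-perfect outcome: (Beta, Std4) with payoffs (11, 7).
Now find the simultaneous Nash equilibrium.
Nexon's best replies: Std1→Alpha; Std2→Gamma; Std3→Alpha; Std4→Beta.
Orbyt's best replies: Alpha→Std4; Beta→Std4; Gamma→Std3.
The unique mutual best reply is (Beta, Std4), giving (11, 7).
Orbyt earns 7 sequentially versus 7 at the Nash outcome: unchanged.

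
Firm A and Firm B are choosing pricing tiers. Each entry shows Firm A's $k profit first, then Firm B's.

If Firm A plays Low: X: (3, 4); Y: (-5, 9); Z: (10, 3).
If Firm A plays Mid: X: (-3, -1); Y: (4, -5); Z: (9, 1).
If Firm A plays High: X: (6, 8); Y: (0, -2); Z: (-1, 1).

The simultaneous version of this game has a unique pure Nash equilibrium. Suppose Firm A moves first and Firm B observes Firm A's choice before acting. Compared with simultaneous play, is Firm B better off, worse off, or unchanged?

Backward induction with Firm A moving first.
- Low → Firm B plays Y (best of 4, 9, 3); Firm A gets -5.
- Mid → Firm B plays Z (best of -1, -5, 1); Firm A gets 9.
- High → Firm B plays X (best of 8, -2, 1); Firm A gets 6.
Maximizing over -5, 9, 6, Firm A chooses Mid. Subgame-perfect outcome: (Mid, Z) with payoffs (9, 1).
Now find the simultaneous Nash equilibrium.
Firm A's best replies: X→High; Y→Mid; Z→Low.
Firm B's best replies: Low→Y; Mid→Z; High→X.
Only (High, X) has each player best-responding; Nash payoffs (6, 8).
Firm B earns 1 sequentially versus 8 at the Nash outcome: worse off.

worse off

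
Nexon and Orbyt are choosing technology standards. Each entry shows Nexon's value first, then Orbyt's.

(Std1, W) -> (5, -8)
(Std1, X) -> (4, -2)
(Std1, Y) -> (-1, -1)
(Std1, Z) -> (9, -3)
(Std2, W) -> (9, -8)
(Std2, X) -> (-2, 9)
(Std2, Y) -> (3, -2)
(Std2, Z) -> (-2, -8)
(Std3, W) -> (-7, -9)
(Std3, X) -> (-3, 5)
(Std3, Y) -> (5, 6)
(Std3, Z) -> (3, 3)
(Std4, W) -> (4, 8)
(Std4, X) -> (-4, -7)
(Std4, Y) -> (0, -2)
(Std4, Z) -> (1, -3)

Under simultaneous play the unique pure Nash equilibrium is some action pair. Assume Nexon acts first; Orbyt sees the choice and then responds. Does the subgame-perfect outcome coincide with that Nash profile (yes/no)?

yes

Solve by backward induction (Nexon leads).
- Std1: BR = Y, leader payoff -1.
- Std2: BR = X, leader payoff -2.
- Std3: BR = Y, leader payoff 5.
- Std4: BR = W, leader payoff 4.
Maximizing over -1, -2, 5, 4, Nexon chooses Std3. Subgame-perfect outcome: (Std3, Y) with payoffs (5, 6).
Now find the simultaneous Nash equilibrium.
Nexon's best replies: W→Std2; X→Std1; Y→Std3; Z→Std1.
Orbyt's best replies: Std1→Y; Std2→X; Std3→Y; Std4→W.
The unique mutual best reply is (Std3, Y), giving (5, 6).
Sequential outcome (Std3, Y) coincides with the Nash profile (Std3, Y).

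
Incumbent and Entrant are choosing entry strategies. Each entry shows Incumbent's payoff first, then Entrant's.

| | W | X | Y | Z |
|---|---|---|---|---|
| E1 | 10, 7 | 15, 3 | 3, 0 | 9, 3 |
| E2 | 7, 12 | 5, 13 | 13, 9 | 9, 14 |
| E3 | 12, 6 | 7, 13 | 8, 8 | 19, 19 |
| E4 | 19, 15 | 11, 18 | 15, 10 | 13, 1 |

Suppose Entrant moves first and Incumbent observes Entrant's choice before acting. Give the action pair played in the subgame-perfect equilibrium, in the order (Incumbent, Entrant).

(E3, Z)

Backward induction with Entrant moving first.
- W: BR = E4, leader payoff 15.
- X: BR = E1, leader payoff 3.
- Y: BR = E4, leader payoff 10.
- Z: BR = E3, leader payoff 19.
Among 15, 3, 10, 19, the best is 19 at Z. Subgame-perfect outcome: (E3, Z) with payoffs (19, 19).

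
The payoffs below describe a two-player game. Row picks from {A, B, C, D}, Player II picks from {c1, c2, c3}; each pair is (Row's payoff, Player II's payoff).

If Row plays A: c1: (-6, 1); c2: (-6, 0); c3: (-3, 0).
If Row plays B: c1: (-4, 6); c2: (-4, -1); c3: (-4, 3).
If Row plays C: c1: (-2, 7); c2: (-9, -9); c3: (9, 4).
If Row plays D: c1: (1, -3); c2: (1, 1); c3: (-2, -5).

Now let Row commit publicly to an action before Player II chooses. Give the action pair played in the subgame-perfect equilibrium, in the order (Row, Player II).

(D, c2)

Player II best-responds to each possible Row move:
- A: BR = c1, leader payoff -6.
- B: BR = c1, leader payoff -4.
- C: BR = c1, leader payoff -2.
- D: BR = c2, leader payoff 1.
Row's induced payoffs are -6, -4, -2, 1, so Row commits to D. Subgame-perfect outcome: (D, c2) with payoffs (1, 1).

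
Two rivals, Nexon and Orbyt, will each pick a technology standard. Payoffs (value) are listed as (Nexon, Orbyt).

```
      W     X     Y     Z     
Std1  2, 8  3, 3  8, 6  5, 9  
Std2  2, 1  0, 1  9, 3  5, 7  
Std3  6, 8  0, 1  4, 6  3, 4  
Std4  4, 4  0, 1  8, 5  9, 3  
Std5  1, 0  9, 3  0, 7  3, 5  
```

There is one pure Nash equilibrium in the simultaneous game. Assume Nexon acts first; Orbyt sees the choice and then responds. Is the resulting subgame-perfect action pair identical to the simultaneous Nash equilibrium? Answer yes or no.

no

Orbyt best-responds to each possible Nexon move:
- Std1: BR = Z, leader payoff 5.
- Std2: BR = Z, leader payoff 5.
- Std3: BR = W, leader payoff 6.
- Std4: BR = Y, leader payoff 8.
- Std5: BR = Y, leader payoff 0.
Nexon's induced payoffs are 5, 5, 6, 8, 0, so Nexon commits to Std4. Subgame-perfect outcome: (Std4, Y) with payoffs (8, 5).
Now find the simultaneous Nash equilibrium.
Nexon's best replies: W→Std3; X→Std5; Y→Std2; Z→Std4.
Orbyt's best replies: Std1→Z; Std2→Z; Std3→W; Std4→Y; Std5→Y.
The unique mutual best reply is (Std3, W), giving (6, 8).
Sequential outcome (Std4, Y) differs from the Nash profile (Std3, W).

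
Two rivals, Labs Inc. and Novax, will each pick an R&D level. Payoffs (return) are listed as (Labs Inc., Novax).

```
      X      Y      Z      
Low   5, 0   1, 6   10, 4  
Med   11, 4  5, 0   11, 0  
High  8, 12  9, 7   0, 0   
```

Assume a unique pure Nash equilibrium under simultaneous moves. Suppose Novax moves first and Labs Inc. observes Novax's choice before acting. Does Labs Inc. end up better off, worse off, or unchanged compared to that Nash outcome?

worse off

Solve by backward induction (Novax leads).
- X → Labs Inc. plays Med (best of 5, 11, 8); Novax gets 4.
- Y → Labs Inc. plays High (best of 1, 5, 9); Novax gets 7.
- Z → Labs Inc. plays Med (best of 10, 11, 0); Novax gets 0.
Among 4, 7, 0, the best is 7 at Y. Subgame-perfect outcome: (High, Y) with payoffs (9, 7).
Now find the simultaneous Nash equilibrium.
Labs Inc.'s best replies: X→Med; Y→High; Z→Med.
Novax's best replies: Low→Y; Med→X; High→X.
The unique mutual best reply is (Med, X), giving (11, 4).
Labs Inc. earns 9 sequentially versus 11 at the Nash outcome: worse off.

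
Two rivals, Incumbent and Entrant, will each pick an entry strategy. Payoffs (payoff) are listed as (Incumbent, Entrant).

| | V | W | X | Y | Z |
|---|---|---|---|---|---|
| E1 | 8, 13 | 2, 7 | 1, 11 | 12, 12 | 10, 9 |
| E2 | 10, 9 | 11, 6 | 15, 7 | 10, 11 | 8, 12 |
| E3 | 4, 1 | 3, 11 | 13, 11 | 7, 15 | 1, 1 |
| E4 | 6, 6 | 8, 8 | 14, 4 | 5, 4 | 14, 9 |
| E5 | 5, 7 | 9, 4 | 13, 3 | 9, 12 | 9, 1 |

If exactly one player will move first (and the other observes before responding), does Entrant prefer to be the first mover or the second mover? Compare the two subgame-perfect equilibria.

If Incumbent leads: Entrant's best replies are E1→V, E2→Z, E3→Y, E4→Z, E5→Y; Incumbent's induced payoffs 8, 8, 7, 14, 9; outcome (E4, Z), payoffs (14, 9).
If Entrant leads: Incumbent's best replies are V→E2, W→E2, X→E2, Y→E1, Z→E4; Entrant's induced payoffs 9, 6, 7, 12, 9; outcome (E1, Y), payoffs (12, 12).
Entrant gets 12 moving first and 9 moving second, so Entrant prefers to move first.

first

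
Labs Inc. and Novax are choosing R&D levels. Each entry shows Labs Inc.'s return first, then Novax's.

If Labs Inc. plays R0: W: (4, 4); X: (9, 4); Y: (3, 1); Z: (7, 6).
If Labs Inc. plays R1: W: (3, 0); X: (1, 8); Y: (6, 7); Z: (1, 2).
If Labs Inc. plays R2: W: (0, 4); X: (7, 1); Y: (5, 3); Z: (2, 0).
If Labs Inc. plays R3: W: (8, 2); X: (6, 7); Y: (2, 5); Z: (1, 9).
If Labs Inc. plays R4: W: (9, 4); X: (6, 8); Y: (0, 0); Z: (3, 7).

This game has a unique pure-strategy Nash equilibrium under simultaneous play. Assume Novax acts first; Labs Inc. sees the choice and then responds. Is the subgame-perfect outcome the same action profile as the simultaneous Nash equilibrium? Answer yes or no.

no

Backward induction with Novax moving first.
- W → Labs Inc. plays R4 (best of 4, 3, 0, 8, 9); Novax gets 4.
- X → Labs Inc. plays R0 (best of 9, 1, 7, 6, 6); Novax gets 4.
- Y → Labs Inc. plays R1 (best of 3, 6, 5, 2, 0); Novax gets 7.
- Z → Labs Inc. plays R0 (best of 7, 1, 2, 1, 3); Novax gets 6.
Novax's induced payoffs are 4, 4, 7, 6, so Novax commits to Y. Subgame-perfect outcome: (R1, Y) with payoffs (6, 7).
Now find the simultaneous Nash equilibrium.
Labs Inc.'s best replies: W→R4; X→R0; Y→R1; Z→R0.
Novax's best replies: R0→Z; R1→X; R2→W; R3→Z; R4→X.
Only (R0, Z) has each player best-responding; Nash payoffs (7, 6).
Sequential outcome (R1, Y) differs from the Nash profile (R0, Z).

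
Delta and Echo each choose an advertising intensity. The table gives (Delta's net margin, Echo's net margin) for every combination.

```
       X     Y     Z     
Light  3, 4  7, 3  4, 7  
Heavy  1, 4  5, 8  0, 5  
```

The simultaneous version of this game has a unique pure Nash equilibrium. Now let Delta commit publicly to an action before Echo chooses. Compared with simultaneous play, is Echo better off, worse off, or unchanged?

Solve by backward induction (Delta leads).
- Light → Echo plays Z (best of 4, 3, 7); Delta gets 4.
- Heavy → Echo plays Y (best of 4, 8, 5); Delta gets 5.
Among 4, 5, the best is 5 at Heavy. Subgame-perfect outcome: (Heavy, Y) with payoffs (5, 8).
For the simultaneous game, intersect best replies.
Delta's best replies: X→Light; Y→Light; Z→Light.
Echo's best replies: Light→Z; Heavy→Y.
The unique mutual best reply is (Light, Z), giving (4, 7).
Echo earns 8 sequentially versus 7 at the Nash outcome: better off.

better off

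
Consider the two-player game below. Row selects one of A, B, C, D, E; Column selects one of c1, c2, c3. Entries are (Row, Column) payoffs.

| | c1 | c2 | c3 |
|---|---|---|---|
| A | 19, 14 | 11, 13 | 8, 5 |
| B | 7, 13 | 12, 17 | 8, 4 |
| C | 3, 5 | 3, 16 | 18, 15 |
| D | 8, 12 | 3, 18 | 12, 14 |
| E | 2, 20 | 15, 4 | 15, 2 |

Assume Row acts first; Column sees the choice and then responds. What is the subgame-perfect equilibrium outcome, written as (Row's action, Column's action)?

Work backward from Column's decision.
- A → Column plays c1 (best of 14, 13, 5); Row gets 19.
- B → Column plays c2 (best of 13, 17, 4); Row gets 12.
- C → Column plays c2 (best of 5, 16, 15); Row gets 3.
- D → Column plays c2 (best of 12, 18, 14); Row gets 3.
- E → Column plays c1 (best of 20, 4, 2); Row gets 2.
Maximizing over 19, 12, 3, 3, 2, Row chooses A. Subgame-perfect outcome: (A, c1) with payoffs (19, 14).

(A, c1)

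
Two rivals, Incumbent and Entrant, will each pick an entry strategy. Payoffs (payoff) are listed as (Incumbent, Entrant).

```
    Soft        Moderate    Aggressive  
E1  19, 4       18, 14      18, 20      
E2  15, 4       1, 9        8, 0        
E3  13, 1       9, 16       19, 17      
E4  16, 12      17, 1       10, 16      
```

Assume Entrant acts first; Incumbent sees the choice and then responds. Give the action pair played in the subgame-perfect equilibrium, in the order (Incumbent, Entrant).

Backward induction with Entrant moving first.
- Soft: Incumbent compares 19, 15, 13, 16 and picks E1; Entrant would get 4.
- Moderate: Incumbent compares 18, 1, 9, 17 and picks E1; Entrant would get 14.
- Aggressive: Incumbent compares 18, 8, 19, 10 and picks E3; Entrant would get 17.
Among 4, 14, 17, the best is 17 at Aggressive. Subgame-perfect outcome: (E3, Aggressive) with payoffs (19, 17).

(E3, Aggressive)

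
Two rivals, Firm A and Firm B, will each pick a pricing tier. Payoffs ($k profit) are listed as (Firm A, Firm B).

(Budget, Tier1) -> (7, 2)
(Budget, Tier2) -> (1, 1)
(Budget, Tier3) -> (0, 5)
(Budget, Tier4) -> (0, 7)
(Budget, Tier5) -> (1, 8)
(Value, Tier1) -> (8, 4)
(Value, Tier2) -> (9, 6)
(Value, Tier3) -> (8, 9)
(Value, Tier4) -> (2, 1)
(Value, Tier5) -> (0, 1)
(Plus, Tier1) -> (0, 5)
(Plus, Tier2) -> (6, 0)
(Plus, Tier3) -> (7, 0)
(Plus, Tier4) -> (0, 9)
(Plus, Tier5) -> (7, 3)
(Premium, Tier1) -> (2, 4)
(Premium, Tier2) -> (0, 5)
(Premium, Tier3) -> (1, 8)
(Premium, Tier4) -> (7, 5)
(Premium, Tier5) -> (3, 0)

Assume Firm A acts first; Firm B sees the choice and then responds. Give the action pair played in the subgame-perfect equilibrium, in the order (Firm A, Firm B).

Solve by backward induction (Firm A leads).
- Budget: BR = Tier5, leader payoff 1.
- Value: BR = Tier3, leader payoff 8.
- Plus: BR = Tier4, leader payoff 0.
- Premium: BR = Tier3, leader payoff 1.
Firm A's induced payoffs are 1, 8, 0, 1, so Firm A commits to Value. Subgame-perfect outcome: (Value, Tier3) with payoffs (8, 9).

(Value, Tier3)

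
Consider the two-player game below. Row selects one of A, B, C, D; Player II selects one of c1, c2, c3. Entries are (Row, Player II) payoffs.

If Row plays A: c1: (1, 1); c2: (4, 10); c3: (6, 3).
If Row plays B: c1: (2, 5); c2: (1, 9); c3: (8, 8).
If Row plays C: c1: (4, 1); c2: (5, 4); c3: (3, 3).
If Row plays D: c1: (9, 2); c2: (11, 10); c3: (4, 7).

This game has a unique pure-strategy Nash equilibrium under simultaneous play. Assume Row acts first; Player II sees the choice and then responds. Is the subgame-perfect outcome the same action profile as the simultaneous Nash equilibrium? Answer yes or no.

yes

Work backward from Player II's decision.
- A: Player II compares 1, 10, 3 and picks c2; Row would get 4.
- B: Player II compares 5, 9, 8 and picks c2; Row would get 1.
- C: Player II compares 1, 4, 3 and picks c2; Row would get 5.
- D: Player II compares 2, 10, 7 and picks c2; Row would get 11.
Among 4, 1, 5, 11, the best is 11 at D. Subgame-perfect outcome: (D, c2) with payoffs (11, 10).
For the simultaneous game, intersect best replies.
Row's best replies: c1→D; c2→D; c3→B.
Player II's best replies: A→c2; B→c2; C→c2; D→c2.
The unique mutual best reply is (D, c2), giving (11, 10).
Sequential outcome (D, c2) coincides with the Nash profile (D, c2).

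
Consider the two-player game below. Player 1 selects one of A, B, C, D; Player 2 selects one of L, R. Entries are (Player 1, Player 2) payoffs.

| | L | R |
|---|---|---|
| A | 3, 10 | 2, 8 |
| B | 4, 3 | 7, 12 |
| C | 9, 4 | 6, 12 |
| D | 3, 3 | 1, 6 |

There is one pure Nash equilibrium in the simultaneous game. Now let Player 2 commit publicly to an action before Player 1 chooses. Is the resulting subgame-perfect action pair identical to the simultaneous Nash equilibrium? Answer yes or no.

Solve by backward induction (Player 2 leads).
- L: Player 1 compares 3, 4, 9, 3 and picks C; Player 2 would get 4.
- R: Player 1 compares 2, 7, 6, 1 and picks B; Player 2 would get 12.
Among 4, 12, the best is 12 at R. Subgame-perfect outcome: (B, R) with payoffs (7, 12).
For the simultaneous game, intersect best replies.
Player 1's best replies: L→C; R→B.
Player 2's best replies: A→L; B→R; C→R; D→R.
The unique mutual best reply is (B, R), giving (7, 12).
Sequential outcome (B, R) coincides with the Nash profile (B, R).

yes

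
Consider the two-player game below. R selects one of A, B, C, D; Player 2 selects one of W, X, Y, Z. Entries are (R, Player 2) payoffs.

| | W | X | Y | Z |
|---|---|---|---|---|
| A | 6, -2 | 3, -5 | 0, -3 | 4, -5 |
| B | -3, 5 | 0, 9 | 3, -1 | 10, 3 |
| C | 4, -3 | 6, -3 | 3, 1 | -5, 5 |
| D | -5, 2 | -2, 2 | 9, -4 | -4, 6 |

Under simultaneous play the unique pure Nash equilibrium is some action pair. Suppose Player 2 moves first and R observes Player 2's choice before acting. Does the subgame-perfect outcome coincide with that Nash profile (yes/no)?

no

Work backward from R's decision.
- W: R compares 6, -3, 4, -5 and picks A; Player 2 would get -2.
- X: R compares 3, 0, 6, -2 and picks C; Player 2 would get -3.
- Y: R compares 0, 3, 3, 9 and picks D; Player 2 would get -4.
- Z: R compares 4, 10, -5, -4 and picks B; Player 2 would get 3.
Maximizing over -2, -3, -4, 3, Player 2 chooses Z. Subgame-perfect outcome: (B, Z) with payoffs (10, 3).
Now find the simultaneous Nash equilibrium.
R's best replies: W→A; X→C; Y→D; Z→B.
Player 2's best replies: A→W; B→X; C→Z; D→Z.
The unique mutual best reply is (A, W), giving (6, -2).
Sequential outcome (B, Z) differs from the Nash profile (A, W).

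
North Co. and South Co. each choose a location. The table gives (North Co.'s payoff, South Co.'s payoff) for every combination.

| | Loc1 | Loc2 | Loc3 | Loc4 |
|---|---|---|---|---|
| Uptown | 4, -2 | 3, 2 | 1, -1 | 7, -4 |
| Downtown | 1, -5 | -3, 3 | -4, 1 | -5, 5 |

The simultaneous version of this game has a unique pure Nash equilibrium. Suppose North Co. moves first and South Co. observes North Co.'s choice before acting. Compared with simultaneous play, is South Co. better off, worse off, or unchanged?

South Co. best-responds to each possible North Co. move:
- Uptown → South Co. plays Loc2 (best of -2, 2, -1, -4); North Co. gets 3.
- Downtown → South Co. plays Loc4 (best of -5, 3, 1, 5); North Co. gets -5.
Among 3, -5, the best is 3 at Uptown. Subgame-perfect outcome: (Uptown, Loc2) with payoffs (3, 2).
Now find the simultaneous Nash equilibrium.
North Co.'s best replies: Loc1→Uptown; Loc2→Uptown; Loc3→Uptown; Loc4→Uptown.
South Co.'s best replies: Uptown→Loc2; Downtown→Loc4.
Only (Uptown, Loc2) has each player best-responding; Nash payoffs (3, 2).
South Co. earns 2 sequentially versus 2 at the Nash outcome: unchanged.

unchanged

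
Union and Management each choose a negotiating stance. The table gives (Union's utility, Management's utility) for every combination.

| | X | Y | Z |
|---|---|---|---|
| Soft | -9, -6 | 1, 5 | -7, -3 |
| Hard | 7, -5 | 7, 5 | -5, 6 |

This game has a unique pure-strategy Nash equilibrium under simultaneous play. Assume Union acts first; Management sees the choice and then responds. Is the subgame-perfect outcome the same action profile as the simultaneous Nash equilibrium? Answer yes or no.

Management best-responds to each possible Union move:
- Soft: Management compares -6, 5, -3 and picks Y; Union would get 1.
- Hard: Management compares -5, 5, 6 and picks Z; Union would get -5.
Among 1, -5, the best is 1 at Soft. Subgame-perfect outcome: (Soft, Y) with payoffs (1, 5).
For the simultaneous game, intersect best replies.
Union's best replies: X→Hard; Y→Hard; Z→Hard.
Management's best replies: Soft→Y; Hard→Z.
Only (Hard, Z) has each player best-responding; Nash payoffs (-5, 6).
Sequential outcome (Soft, Y) differs from the Nash profile (Hard, Z).

no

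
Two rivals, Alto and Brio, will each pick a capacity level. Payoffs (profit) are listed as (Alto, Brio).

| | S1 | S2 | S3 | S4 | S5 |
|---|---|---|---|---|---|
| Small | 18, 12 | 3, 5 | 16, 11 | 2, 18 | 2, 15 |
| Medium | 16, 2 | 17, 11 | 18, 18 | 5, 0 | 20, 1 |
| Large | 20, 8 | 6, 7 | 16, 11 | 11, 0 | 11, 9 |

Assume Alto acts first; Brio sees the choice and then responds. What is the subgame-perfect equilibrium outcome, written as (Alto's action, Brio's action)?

Backward induction with Alto moving first.
- Small: BR = S4, leader payoff 2.
- Medium: BR = S3, leader payoff 18.
- Large: BR = S3, leader payoff 16.
Maximizing over 2, 18, 16, Alto chooses Medium. Subgame-perfect outcome: (Medium, S3) with payoffs (18, 18).

(Medium, S3)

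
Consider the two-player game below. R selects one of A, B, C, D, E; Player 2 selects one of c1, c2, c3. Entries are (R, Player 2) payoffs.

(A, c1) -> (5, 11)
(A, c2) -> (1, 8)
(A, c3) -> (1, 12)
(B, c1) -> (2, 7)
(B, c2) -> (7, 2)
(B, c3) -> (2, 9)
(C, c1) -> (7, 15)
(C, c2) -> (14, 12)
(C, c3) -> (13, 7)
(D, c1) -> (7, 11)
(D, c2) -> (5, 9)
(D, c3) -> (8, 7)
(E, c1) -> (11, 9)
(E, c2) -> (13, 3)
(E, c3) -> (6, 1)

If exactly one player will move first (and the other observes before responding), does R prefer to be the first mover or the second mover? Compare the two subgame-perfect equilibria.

If R leads: Player 2's best replies are A→c3, B→c3, C→c1, D→c1, E→c1; R's induced payoffs 1, 2, 7, 7, 11; outcome (E, c1), payoffs (11, 9).
If Player 2 leads: R's best replies are c1→E, c2→C, c3→C; Player 2's induced payoffs 9, 12, 7; outcome (C, c2), payoffs (14, 12).
R gets 11 moving first and 14 moving second, so R prefers to move second.

second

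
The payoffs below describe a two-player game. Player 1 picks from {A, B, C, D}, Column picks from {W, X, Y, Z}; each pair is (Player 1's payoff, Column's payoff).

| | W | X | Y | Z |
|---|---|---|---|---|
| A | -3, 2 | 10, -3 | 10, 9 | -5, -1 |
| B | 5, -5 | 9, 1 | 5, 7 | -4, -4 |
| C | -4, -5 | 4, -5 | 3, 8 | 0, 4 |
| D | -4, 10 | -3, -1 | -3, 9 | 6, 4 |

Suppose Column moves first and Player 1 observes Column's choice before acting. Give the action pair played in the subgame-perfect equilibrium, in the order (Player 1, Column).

(A, Y)

Player 1 best-responds to each possible Column move:
- W: Player 1 compares -3, 5, -4, -4 and picks B; Column would get -5.
- X: Player 1 compares 10, 9, 4, -3 and picks A; Column would get -3.
- Y: Player 1 compares 10, 5, 3, -3 and picks A; Column would get 9.
- Z: Player 1 compares -5, -4, 0, 6 and picks D; Column would get 4.
Maximizing over -5, -3, 9, 4, Column chooses Y. Subgame-perfect outcome: (A, Y) with payoffs (10, 9).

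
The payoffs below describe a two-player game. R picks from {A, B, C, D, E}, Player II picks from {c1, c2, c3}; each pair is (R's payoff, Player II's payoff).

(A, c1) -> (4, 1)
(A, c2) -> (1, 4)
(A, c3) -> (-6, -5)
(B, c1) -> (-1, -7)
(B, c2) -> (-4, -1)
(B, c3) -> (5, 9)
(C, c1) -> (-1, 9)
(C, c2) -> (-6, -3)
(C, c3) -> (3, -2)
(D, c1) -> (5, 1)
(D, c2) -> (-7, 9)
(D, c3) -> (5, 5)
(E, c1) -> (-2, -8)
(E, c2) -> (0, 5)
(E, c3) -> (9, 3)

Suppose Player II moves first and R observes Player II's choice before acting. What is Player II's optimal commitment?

c2

Solve by backward induction (Player II leads).
- c1: R compares 4, -1, -1, 5, -2 and picks D; Player II would get 1.
- c2: R compares 1, -4, -6, -7, 0 and picks A; Player II would get 4.
- c3: R compares -6, 5, 3, 5, 9 and picks E; Player II would get 3.
Among 1, 4, 3, the best is 4 at c2. Subgame-perfect outcome: (A, c2) with payoffs (1, 4).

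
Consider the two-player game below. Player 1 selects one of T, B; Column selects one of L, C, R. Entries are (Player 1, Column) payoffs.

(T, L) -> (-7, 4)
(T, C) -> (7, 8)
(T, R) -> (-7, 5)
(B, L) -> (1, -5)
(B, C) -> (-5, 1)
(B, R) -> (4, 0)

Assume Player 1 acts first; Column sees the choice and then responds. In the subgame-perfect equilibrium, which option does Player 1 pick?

Solve by backward induction (Player 1 leads).
- T → Column plays C (best of 4, 8, 5); Player 1 gets 7.
- B → Column plays C (best of -5, 1, 0); Player 1 gets -5.
Maximizing over 7, -5, Player 1 chooses T. Subgame-perfect outcome: (T, C) with payoffs (7, 8).

T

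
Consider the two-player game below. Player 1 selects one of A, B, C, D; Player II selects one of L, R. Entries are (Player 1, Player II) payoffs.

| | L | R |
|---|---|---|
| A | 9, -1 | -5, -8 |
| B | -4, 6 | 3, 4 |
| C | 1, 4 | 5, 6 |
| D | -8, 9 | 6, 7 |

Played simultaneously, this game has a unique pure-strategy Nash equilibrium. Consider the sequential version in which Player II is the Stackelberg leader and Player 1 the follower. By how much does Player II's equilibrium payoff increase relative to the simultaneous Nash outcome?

Player 1 best-responds to each possible Player II move:
- L: BR = A, leader payoff -1.
- R: BR = D, leader payoff 7.
Maximizing over -1, 7, Player II chooses R. Subgame-perfect outcome: (D, R) with payoffs (6, 7).
Now find the simultaneous Nash equilibrium.
Player 1's best replies: L→A; R→D.
Player II's best replies: A→L; B→L; C→R; D→L.
Only (A, L) has each player best-responding; Nash payoffs (9, -1).
Player II's commitment gain: 7 − -1 = 8.

8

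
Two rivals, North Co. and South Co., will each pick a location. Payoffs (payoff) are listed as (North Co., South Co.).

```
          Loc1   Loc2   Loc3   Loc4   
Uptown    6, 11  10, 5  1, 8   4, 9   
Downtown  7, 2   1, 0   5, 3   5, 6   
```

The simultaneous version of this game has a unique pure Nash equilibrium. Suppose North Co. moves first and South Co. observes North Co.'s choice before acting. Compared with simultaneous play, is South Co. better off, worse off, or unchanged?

better off

Work backward from South Co.'s decision.
- Uptown: South Co. compares 11, 5, 8, 9 and picks Loc1; North Co. would get 6.
- Downtown: South Co. compares 2, 0, 3, 6 and picks Loc4; North Co. would get 5.
North Co.'s induced payoffs are 6, 5, so North Co. commits to Uptown. Subgame-perfect outcome: (Uptown, Loc1) with payoffs (6, 11).
For the simultaneous game, intersect best replies.
North Co.'s best replies: Loc1→Downtown; Loc2→Uptown; Loc3→Downtown; Loc4→Downtown.
South Co.'s best replies: Uptown→Loc1; Downtown→Loc4.
Only (Downtown, Loc4) has each player best-responding; Nash payoffs (5, 6).
South Co. earns 11 sequentially versus 6 at the Nash outcome: better off.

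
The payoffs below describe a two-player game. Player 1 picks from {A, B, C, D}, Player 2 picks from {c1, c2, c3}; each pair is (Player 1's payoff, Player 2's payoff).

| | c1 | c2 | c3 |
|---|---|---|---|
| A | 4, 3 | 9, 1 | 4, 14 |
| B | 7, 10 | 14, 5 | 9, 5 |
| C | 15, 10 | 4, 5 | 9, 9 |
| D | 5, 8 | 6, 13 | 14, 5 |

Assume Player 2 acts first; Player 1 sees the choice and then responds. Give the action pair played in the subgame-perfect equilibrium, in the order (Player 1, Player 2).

Solve by backward induction (Player 2 leads).
- c1: BR = C, leader payoff 10.
- c2: BR = B, leader payoff 5.
- c3: BR = D, leader payoff 5.
Among 10, 5, 5, the best is 10 at c1. Subgame-perfect outcome: (C, c1) with payoffs (15, 10).

(C, c1)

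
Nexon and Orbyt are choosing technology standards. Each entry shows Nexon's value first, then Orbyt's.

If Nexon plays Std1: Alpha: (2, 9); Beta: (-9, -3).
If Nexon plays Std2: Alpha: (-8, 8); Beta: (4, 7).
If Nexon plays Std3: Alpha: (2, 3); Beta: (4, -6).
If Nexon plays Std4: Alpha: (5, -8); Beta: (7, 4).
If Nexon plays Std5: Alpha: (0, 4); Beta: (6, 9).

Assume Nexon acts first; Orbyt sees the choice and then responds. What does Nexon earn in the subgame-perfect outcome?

7

Backward induction with Nexon moving first.
- Std1: BR = Alpha, leader payoff 2.
- Std2: BR = Alpha, leader payoff -8.
- Std3: BR = Alpha, leader payoff 2.
- Std4: BR = Beta, leader payoff 7.
- Std5: BR = Beta, leader payoff 6.
Maximizing over 2, -8, 2, 7, 6, Nexon chooses Std4. Subgame-perfect outcome: (Std4, Beta) with payoffs (7, 4).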